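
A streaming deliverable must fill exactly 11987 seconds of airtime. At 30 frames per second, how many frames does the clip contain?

Frames = 11987 × 30 = 359610.

359610 frames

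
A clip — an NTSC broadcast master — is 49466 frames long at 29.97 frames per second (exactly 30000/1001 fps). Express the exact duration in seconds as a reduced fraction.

Running time = 49466 ÷ (30000/1001) = 49466 × 1001/30000 = 24757733/15000 s.

24757733/15000 seconds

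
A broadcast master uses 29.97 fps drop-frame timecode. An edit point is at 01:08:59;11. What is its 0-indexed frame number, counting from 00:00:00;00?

As if non-drop at 30 labels/s: (1 × 3600 + 8 × 60 + 59) × 30 + 11 = 124181.
Minute boundaries passed: 68; those not divisible by 10: 68 − 6 = 62; dropped labels = 2 × 62 = 124.
Actual frame index = 124181 − 124 = 124057.

124057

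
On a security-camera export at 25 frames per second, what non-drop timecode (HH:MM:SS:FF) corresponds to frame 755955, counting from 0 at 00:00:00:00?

08:23:58:05

755955 ÷ 25 = 30238 full seconds, remainder 5 frames.
30238 s = 8 h 23 min 58 s.
Timecode: 08:23:58:05.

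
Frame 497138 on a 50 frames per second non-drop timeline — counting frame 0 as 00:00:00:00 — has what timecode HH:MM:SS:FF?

02:45:42:38

497138 ÷ 50 = 9942 full seconds, remainder 38 frames.
9942 s = 2 h 45 min 42 s.
Timecode: 02:45:42:38.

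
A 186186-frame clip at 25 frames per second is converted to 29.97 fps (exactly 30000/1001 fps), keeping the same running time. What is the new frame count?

223200 frames

Target frames = source frames × (target rate / source rate) = 186186 × (30000/1001)/(25) = 186186 × 1200/1001 = 223200.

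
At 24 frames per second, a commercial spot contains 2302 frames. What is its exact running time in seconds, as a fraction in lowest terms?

Running time = 2302 ÷ (24) = 2302 × 1/24 = 1151/12 s.

1151/12 seconds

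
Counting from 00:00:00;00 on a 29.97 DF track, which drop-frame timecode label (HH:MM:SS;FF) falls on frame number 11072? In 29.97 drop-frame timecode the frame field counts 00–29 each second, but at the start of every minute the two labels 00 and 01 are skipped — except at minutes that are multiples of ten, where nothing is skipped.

00:06:09;14

Ten DF minutes hold 17982 frames, so frame 11072 lies in block 0 (frames 0–17981) with 11072 frames into that block.
The block's first minute is 1800 frames and the rest 1798 each; 11072 frames reaches minute 6, so 0 × 18 + 6 × 2 = 12 labels have been skipped so far.
Adding those back, label number 11072 + 12 = 11084 at 30 labels/s is 369 s + 14 f = 0 h 6 min 9 s frame 14, i.e. 00:06:09;14.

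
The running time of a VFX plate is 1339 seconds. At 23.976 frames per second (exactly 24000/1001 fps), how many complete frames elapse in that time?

32103 frames

Frames = 1339 × 24000/1001 = 2472000/77 ≈ 32103.8961.
Complete frames: 32103.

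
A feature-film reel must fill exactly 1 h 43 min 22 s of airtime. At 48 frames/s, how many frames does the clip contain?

1 h 43 min 22 s = 6202 s.
Frames = 6202 × 48 = 297696.

297696 frames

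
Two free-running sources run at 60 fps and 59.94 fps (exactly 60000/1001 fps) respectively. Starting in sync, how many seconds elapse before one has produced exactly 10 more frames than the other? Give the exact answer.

The gap grows by |60000/1001 − 60| = 60/1001 frames per second.
Time for a 10-frame gap: 10 ÷ (60/1001) = 1001/6 s.

1001/6 seconds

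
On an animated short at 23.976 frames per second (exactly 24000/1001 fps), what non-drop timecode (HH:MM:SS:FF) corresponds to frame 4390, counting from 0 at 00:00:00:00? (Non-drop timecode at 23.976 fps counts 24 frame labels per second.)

4390 ÷ 24 = 182 full seconds, remainder 22 frames.
182 s = 0 h 3 min 2 s.
Timecode: 00:03:02:22.

00:03:02:22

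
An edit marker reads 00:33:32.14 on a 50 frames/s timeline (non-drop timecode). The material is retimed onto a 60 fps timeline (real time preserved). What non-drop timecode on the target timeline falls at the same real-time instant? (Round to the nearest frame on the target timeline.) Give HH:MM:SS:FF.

Source frame index: (0×3600 + 33×60 + 32) × 50 + 14 = 100614.
Real time: 100614 / (50) = 50307/25 s.
Target frame: (50307/25) × (60) = 603684/5 ≈ 120736.800 → 120737.
At 60 labels/s: frame 120737 → 00:33:32:17.

00:33:32:17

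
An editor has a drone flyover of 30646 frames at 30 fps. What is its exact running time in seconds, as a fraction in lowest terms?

15323/15 seconds

Running time = 30646 ÷ (30) = 30646 × 1/30 = 15323/15 s.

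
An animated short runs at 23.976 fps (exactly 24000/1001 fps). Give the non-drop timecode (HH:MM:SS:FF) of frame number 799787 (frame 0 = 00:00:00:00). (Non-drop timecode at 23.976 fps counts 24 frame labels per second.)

799787 ÷ 24 = 33324 full seconds, remainder 11 frames.
33324 s = 9 h 15 min 24 s.
Timecode: 09:15:24:11.

09:15:24:11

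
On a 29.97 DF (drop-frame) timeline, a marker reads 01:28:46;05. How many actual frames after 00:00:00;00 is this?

Complete 10-minute blocks: 8, each 17982 frames → 143856.
Remaining 8 whole minutes in the current block: 1800 + 7 × 1798 = 14386 frames.
Within the current minute: 46 × 30 + 5 − 2 = 1383 (labels ;00/;01 skipped at this minute). Total = 143856 + 14386 + 1383 = 159625.

159625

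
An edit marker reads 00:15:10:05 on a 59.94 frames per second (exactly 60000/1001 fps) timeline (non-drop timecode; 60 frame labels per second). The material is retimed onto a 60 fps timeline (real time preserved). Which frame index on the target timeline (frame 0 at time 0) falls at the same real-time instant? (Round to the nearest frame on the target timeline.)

frame 54660

Source frame index: (0×3600 + 15×60 + 10) × 60 + 5 = 54605.
Real time: 54605 / (60000/1001) = 10931921/12000 s.
Target frame: (10931921/12000) × (60) = 10931921/200 ≈ 54659.605 → 54660.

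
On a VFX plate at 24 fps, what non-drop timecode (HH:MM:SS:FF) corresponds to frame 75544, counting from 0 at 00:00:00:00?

00:52:27:16

75544 ÷ 24 = 3147 full seconds, remainder 16 frames.
3147 s = 0 h 52 min 27 s.
Timecode: 00:52:27:16.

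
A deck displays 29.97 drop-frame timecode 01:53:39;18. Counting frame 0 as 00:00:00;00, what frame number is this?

204384

As if non-drop at 30 labels/s: (1 × 3600 + 53 × 60 + 39) × 30 + 18 = 204588.
Minute boundaries passed: 113; those not divisible by 10: 113 − 11 = 102; dropped labels = 2 × 102 = 204.
Actual frame index = 204588 − 204 = 204384.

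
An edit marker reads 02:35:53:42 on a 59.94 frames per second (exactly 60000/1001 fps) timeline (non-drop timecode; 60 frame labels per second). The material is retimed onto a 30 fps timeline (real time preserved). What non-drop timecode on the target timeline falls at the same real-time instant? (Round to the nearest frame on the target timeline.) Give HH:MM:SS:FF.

Source frame index: (2×3600 + 35×60 + 53) × 60 + 42 = 561222.
Real time: 561222 / (60000/1001) = 93630537/10000 s.
Target frame: (93630537/10000) × (30) = 280891611/1000 ≈ 280891.611 → 280892.
At 30 labels/s: frame 280892 → 02:36:03:02.

02:36:03:02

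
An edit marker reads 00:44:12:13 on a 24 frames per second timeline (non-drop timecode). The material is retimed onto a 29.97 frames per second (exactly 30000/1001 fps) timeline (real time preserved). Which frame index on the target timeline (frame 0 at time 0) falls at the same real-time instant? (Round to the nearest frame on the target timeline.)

Source frame index: (0×3600 + 44×60 + 12) × 24 + 13 = 63661.
Real time: 63661 / (24) = 63661/24 s.
Target frame: (63661/24) × (30000/1001) = 6121250/77 ≈ 79496.753 → 79497.

frame 79497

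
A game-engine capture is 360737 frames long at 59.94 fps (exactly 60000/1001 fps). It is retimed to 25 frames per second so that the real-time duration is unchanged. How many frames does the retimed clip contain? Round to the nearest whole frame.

Frames at target rate = 360737 × (25) / (60000/1001) = 361097737/2400 ≈ 150457.390.
Nearest whole frame: 150457.

150457 frames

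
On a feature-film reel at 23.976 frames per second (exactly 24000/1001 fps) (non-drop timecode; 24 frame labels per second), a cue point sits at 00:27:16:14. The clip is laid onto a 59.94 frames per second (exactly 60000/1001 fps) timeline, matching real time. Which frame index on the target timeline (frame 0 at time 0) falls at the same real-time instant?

Source frame index: (0×3600 + 27×60 + 16) × 24 + 14 = 39278.
Real time: 39278 / (24000/1001) = 19658639/12000 s.
Target frame: (19658639/12000) × (60000/1001) = 98195.

frame 98195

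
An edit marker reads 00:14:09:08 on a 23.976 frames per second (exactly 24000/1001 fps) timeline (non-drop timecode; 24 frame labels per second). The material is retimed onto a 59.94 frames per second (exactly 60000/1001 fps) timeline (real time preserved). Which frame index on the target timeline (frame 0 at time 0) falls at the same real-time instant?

frame 50960

Source frame index: (0×3600 + 14×60 + 9) × 24 + 8 = 20384.
Real time: 20384 / (24000/1001) = 637637/750 s.
Target frame: (637637/750) × (60000/1001) = 50960.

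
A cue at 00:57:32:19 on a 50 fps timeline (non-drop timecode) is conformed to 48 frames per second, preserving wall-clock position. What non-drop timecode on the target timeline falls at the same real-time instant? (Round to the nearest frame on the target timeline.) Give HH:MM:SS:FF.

00:57:32:18

Source frame index: (0×3600 + 57×60 + 32) × 50 + 19 = 172619.
Real time: 172619 / (50) = 172619/50 s.
Target frame: (172619/50) × (48) = 4142856/25 ≈ 165714.240 → 165714.
At 48 labels/s: frame 165714 → 00:57:32:18.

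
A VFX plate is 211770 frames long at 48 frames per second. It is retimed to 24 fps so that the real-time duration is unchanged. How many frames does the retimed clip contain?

105885 frames

Target frames = source frames × (target rate / source rate) = 211770 × (24)/(48) = 211770 × 1/2 = 105885.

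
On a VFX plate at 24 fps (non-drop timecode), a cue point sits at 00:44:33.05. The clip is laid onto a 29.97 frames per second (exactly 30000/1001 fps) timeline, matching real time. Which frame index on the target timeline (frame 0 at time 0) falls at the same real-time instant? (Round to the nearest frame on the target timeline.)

Source frame index: (0×3600 + 44×60 + 33) × 24 + 5 = 64157.
Real time: 64157 / (24) = 64157/24 s.
Target frame: (64157/24) × (30000/1001) = 80196250/1001 ≈ 80116.134 → 80116.

frame 80116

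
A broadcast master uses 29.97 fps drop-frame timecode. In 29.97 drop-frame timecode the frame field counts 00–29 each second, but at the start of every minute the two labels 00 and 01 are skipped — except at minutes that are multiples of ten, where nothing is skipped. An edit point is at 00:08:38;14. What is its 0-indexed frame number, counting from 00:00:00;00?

15538

As if non-drop at 30 labels/s: (0 × 3600 + 8 × 60 + 38) × 30 + 14 = 15554.
Minute boundaries passed: 8; those not divisible by 10: 8 − 0 = 8; dropped labels = 2 × 8 = 16.
Actual frame index = 15554 − 16 = 15538.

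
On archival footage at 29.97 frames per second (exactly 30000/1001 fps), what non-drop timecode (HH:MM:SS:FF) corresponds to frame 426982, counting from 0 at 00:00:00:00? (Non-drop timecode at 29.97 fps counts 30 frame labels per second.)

03:57:12:22

426982 ÷ 30 = 14232 full seconds, remainder 22 frames.
14232 s = 3 h 57 min 12 s.
Timecode: 03:57:12:22.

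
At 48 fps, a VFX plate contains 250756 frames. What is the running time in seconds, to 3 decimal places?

Running time = 250756 × 1/48 = 62689/12 s ≈ 5224.083 s.

5224.083 seconds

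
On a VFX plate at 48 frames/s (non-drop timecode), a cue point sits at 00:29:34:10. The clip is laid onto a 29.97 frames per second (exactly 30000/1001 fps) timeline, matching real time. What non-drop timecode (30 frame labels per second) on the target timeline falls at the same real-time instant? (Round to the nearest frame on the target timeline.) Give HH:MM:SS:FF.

00:29:32:13

Source frame index: (0×3600 + 29×60 + 34) × 48 + 10 = 85162.
Real time: 85162 / (48) = 42581/24 s.
Target frame: (42581/24) × (30000/1001) = 691250/13 ≈ 53173.077 → 53173.
At 30 labels/s: frame 53173 → 00:29:32:13.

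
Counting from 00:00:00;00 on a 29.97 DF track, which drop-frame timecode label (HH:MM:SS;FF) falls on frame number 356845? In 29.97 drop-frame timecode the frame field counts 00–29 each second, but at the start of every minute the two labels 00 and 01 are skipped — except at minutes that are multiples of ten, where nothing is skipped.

03:18:26;23

Each 10-minute DF block holds 10 × 60 × 30 − 9 × 2 = 17982 frames. 356845 ÷ 17982 → 19 full blocks, remainder 15187.
Within the partial block the first minute is 1800 frames and each further minute 1798, so 8 further minute boundaries passed. Total skipped labels = 18 × 19 + 2 × 8 = 358.
Non-drop label index = 356845 + 358 = 357203; at 30 labels/s that is 03:18:26:23, i.e. DF 03:18:26;23.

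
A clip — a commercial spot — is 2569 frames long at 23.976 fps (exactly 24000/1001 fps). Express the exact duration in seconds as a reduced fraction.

2571569/24000 seconds

Running time = 2569 ÷ (24000/1001) = 2569 × 1001/24000 = 2571569/24000 s.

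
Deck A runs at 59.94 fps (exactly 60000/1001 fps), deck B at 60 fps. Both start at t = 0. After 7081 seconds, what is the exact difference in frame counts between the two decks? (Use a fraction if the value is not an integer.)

A emits 60000/1001 × 7081 = 424860000/1001 frames; B emits 60 × 7081 = 424860.
Difference = 424860/1001 frames (≈ 424.4356); B is ahead of A.

424860/1001 frames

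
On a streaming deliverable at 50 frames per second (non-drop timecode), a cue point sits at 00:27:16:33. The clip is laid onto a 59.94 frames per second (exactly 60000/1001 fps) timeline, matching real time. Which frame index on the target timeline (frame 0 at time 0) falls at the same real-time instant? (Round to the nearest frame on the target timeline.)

frame 98101

Source frame index: (0×3600 + 27×60 + 16) × 50 + 33 = 81833.
Real time: 81833 / (50) = 81833/50 s.
Target frame: (81833/50) × (60000/1001) = 98199600/1001 ≈ 98101.499 → 98101.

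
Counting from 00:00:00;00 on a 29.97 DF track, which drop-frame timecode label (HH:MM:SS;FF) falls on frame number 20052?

00:11:09;02

Each 10-minute DF block holds 10 × 60 × 30 − 9 × 2 = 17982 frames. 20052 ÷ 17982 → 1 full block, remainder 2070.
Within the partial block the first minute is 1800 frames and each further minute 1798, so 1 further minute boundary passed. Total skipped labels = 18 × 1 + 2 × 1 = 20.
Non-drop label index = 20052 + 20 = 20072; at 30 labels/s that is 00:11:09:02, i.e. DF 00:11:09;02.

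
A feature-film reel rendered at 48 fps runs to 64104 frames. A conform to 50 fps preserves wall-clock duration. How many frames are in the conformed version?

Target frames = source frames × (target rate / source rate) = 64104 × (50)/(48) = 64104 × 25/24 = 66775.

66775 frames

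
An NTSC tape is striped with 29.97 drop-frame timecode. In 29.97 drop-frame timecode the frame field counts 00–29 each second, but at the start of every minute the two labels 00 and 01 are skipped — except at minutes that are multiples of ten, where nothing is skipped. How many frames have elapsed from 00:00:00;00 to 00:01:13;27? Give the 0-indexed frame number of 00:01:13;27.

2215

As if non-drop at 30 labels/s: (0 × 3600 + 1 × 60 + 13) × 30 + 27 = 2217.
Minute boundaries passed: 1; those not divisible by 10: 1 − 0 = 1; dropped labels = 2 × 1 = 2.
Actual frame index = 2217 − 2 = 2215.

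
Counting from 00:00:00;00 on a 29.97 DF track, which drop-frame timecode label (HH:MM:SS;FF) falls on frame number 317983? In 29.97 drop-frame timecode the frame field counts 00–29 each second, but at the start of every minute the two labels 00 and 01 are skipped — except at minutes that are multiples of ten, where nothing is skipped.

02:56:50;01

Each 10-minute DF block holds 10 × 60 × 30 − 9 × 2 = 17982 frames. 317983 ÷ 17982 → 17 full blocks, remainder 12289.
Within the partial block the first minute is 1800 frames and each further minute 1798, so 6 further minute boundaries passed. Total skipped labels = 18 × 17 + 2 × 6 = 318.
Non-drop label index = 317983 + 318 = 318301; at 30 labels/s that is 02:56:50:01, i.e. DF 02:56:50;01.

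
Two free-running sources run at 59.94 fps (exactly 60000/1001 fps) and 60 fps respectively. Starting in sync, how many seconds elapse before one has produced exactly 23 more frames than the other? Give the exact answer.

The gap grows by |60 − 60000/1001| = 60/1001 frames per second.
Time for a 23-frame gap: 23 ÷ (60/1001) = 23023/60 s.

23023/60 seconds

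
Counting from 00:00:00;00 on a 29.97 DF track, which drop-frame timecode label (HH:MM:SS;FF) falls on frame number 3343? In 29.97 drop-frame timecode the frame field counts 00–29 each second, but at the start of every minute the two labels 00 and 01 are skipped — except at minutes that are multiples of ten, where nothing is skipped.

00:01:51;15

Ten DF minutes hold 17982 frames, so frame 3343 lies in block 0 (frames 0–17981) with 3343 frames into that block.
The block's first minute is 1800 frames and the rest 1798 each; 3343 frames reaches minute 1, so 0 × 18 + 1 × 2 = 2 labels have been skipped so far.
Adding those back, label number 3343 + 2 = 3345 at 30 labels/s is 111 s + 15 f = 0 h 1 min 51 s frame 15, i.e. 00:01:51;15.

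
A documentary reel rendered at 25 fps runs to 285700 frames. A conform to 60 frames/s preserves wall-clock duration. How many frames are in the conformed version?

685680 frames

Target frames = source frames × (target rate / source rate) = 285700 × (60)/(25) = 285700 × 12/5 = 685680.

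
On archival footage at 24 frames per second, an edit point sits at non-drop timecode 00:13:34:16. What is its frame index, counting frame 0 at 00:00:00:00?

19552

Total seconds to the label: (0 × 3600 + 13 × 60 + 34) = 814.
Frame index = 814 × 24 + 16 = 19552.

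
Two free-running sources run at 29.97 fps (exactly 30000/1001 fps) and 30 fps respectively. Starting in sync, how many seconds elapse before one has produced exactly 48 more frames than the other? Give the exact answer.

The gap grows by |30 − 30000/1001| = 30/1001 frames per second.
Time for a 48-frame gap: 48 ÷ (30/1001) = 1601.6 s.

1601.6 seconds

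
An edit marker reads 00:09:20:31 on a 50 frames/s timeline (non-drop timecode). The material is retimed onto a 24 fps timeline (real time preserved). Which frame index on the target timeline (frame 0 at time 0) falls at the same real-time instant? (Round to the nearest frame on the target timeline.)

Source frame index: (0×3600 + 9×60 + 20) × 50 + 31 = 28031.
Real time: 28031 / (50) = 28031/50 s.
Target frame: (28031/50) × (24) = 336372/25 ≈ 13454.880 → 13455.

frame 13455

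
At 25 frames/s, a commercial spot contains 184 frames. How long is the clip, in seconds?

7.36 seconds

Running time = 184 / (25) = 7.36 s.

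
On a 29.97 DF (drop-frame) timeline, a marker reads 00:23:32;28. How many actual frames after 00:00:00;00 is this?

As if non-drop at 30 labels/s: (0 × 3600 + 23 × 60 + 32) × 30 + 28 = 42388.
Minute boundaries passed: 23; those not divisible by 10: 23 − 2 = 21; dropped labels = 2 × 21 = 42.
Actual frame index = 42388 − 42 = 42346.

42346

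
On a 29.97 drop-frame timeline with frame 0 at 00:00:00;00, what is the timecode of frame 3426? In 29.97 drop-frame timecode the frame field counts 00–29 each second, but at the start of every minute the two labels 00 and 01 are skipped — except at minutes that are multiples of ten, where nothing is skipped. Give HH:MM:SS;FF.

Ten DF minutes hold 17982 frames, so frame 3426 lies in block 0 (frames 0–17981) with 3426 frames into that block.
The block's first minute is 1800 frames and the rest 1798 each; 3426 frames reaches minute 1, so 0 × 18 + 1 × 2 = 2 labels have been skipped so far.
Adding those back, label number 3426 + 2 = 3428 at 30 labels/s is 114 s + 8 f = 0 h 1 min 54 s frame 8, i.e. 00:01:54;08.

00:01:54;08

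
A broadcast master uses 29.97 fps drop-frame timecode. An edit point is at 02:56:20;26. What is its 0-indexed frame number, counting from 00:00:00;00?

317108

Complete 10-minute blocks: 17, each 17982 frames → 305694.
Remaining 6 whole minutes in the current block: 1800 + 5 × 1798 = 10790 frames.
Within the current minute: 20 × 30 + 26 − 2 = 624 (labels ;00/;01 skipped at this minute). Total = 305694 + 10790 + 624 = 317108.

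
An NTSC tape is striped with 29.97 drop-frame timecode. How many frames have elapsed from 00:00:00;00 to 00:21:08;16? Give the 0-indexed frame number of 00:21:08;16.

38018

Complete 10-minute blocks: 2, each 17982 frames → 35964.
Remaining 1 whole minute in the current block: 1800 + 0 × 1798 = 1800 frames.
Within the current minute: 8 × 30 + 16 − 2 = 254 (labels ;00/;01 skipped at this minute). Total = 35964 + 1800 + 254 = 38018.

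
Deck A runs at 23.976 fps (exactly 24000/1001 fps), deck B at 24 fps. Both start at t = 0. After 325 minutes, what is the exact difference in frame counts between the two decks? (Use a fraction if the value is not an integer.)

36000/77 frames

325 min = 19500 s.
A emits 24000/1001 × 19500 = 36000000/77 frames; B emits 24 × 19500 = 468000.
Difference = 36000/77 frames (≈ 467.5325); B is ahead of A.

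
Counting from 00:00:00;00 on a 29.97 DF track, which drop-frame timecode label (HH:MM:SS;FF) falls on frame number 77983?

Each 10-minute DF block holds 10 × 60 × 30 − 9 × 2 = 17982 frames. 77983 ÷ 17982 → 4 full blocks, remainder 6055.
Within the partial block the first minute is 1800 frames and each further minute 1798, so 3 further minute boundaries passed. Total skipped labels = 18 × 4 + 2 × 3 = 78.
Non-drop label index = 77983 + 78 = 78061; at 30 labels/s that is 00:43:22:01, i.e. DF 00:43:22;01.

00:43:22;01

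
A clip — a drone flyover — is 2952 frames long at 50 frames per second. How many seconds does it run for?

Running time = 2952 / (50) = 59.04 s.

59.04 seconds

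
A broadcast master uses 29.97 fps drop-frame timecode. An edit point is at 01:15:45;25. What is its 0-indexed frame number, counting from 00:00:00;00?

Complete 10-minute blocks: 7, each 17982 frames → 125874.
Remaining 5 whole minutes in the current block: 1800 + 4 × 1798 = 8992 frames.
Within the current minute: 45 × 30 + 25 − 2 = 1373 (labels ;00/;01 skipped at this minute). Total = 125874 + 8992 + 1373 = 136239.

136239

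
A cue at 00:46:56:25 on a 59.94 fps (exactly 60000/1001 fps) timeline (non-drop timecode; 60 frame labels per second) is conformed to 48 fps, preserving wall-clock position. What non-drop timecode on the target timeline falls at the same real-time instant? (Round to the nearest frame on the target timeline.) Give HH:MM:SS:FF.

00:46:59:11

Source frame index: (0×3600 + 46×60 + 56) × 60 + 25 = 168985.
Real time: 168985 / (60000/1001) = 33830797/12000 s.
Target frame: (33830797/12000) × (48) = 33830797/250 ≈ 135323.188 → 135323.
At 48 labels/s: frame 135323 → 00:46:59:11.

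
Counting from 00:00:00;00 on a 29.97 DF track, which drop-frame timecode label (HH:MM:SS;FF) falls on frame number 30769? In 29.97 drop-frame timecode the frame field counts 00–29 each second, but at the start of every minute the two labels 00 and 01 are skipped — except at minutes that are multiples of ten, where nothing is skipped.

00:17:06;21

Each 10-minute DF block holds 10 × 60 × 30 − 9 × 2 = 17982 frames. 30769 ÷ 17982 → 1 full block, remainder 12787.
Within the partial block the first minute is 1800 frames and each further minute 1798, so 7 further minute boundaries passed. Total skipped labels = 18 × 1 + 2 × 7 = 32.
Non-drop label index = 30769 + 32 = 30801; at 30 labels/s that is 00:17:06:21, i.e. DF 00:17:06;21.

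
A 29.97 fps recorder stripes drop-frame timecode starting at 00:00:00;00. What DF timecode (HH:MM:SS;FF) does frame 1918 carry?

00:01:04;00

Ten DF minutes hold 17982 frames, so frame 1918 lies in block 0 (frames 0–17981) with 1918 frames into that block.
The block's first minute is 1800 frames and the rest 1798 each; 1918 frames reaches minute 1, so 0 × 18 + 1 × 2 = 2 labels have been skipped so far.
Adding those back, label number 1918 + 2 = 1920 at 30 labels/s is 64 s + 0 f = 0 h 1 min 4 s frame 0, i.e. 00:01:04;00.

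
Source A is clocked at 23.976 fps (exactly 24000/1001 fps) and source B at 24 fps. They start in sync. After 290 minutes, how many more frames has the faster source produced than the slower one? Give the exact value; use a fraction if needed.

417600/1001 frames

290 min = 17400 s.
A emits 24000/1001 × 17400 = 417600000/1001 frames; B emits 24 × 17400 = 417600.
Difference = 417600/1001 frames (≈ 417.1828); B is ahead of A.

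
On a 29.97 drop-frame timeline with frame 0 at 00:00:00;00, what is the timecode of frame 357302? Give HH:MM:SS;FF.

Each 10-minute DF block holds 10 × 60 × 30 − 9 × 2 = 17982 frames. 357302 ÷ 17982 → 19 full blocks, remainder 15644.
Within the partial block the first minute is 1800 frames and each further minute 1798, so 8 further minute boundaries passed. Total skipped labels = 18 × 19 + 2 × 8 = 358.
Non-drop label index = 357302 + 358 = 357660; at 30 labels/s that is 03:18:42:00, i.e. DF 03:18:42;00.

03:18:42;00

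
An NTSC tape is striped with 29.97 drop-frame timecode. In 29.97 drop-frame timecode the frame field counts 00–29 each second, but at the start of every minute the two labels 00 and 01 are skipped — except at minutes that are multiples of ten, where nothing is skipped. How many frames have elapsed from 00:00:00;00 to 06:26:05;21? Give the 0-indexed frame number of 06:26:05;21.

Complete 10-minute blocks: 38, each 17982 frames → 683316.
Remaining 6 whole minutes in the current block: 1800 + 5 × 1798 = 10790 frames.
Within the current minute: 5 × 30 + 21 − 2 = 169 (labels ;00/;01 skipped at this minute). Total = 683316 + 10790 + 169 = 694275.

694275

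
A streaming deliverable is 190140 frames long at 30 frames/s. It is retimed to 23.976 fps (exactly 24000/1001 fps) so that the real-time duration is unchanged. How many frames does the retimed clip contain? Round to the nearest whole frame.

Frames at target rate = 190140 × (24000/1001) / (30) = 152112000/1001 ≈ 151960.040.
Nearest whole frame: 151960.

151960 frames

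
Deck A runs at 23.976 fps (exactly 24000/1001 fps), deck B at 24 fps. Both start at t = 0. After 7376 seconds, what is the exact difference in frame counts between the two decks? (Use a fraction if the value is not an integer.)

A emits 24000/1001 × 7376 = 177024000/1001 frames; B emits 24 × 7376 = 177024.
Difference = 177024/1001 frames (≈ 176.8472); B is ahead of A.

177024/1001 frames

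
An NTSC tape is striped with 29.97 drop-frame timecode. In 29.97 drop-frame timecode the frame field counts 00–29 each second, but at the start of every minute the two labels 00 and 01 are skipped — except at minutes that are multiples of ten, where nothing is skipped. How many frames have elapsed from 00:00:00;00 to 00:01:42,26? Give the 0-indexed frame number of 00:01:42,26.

As if non-drop at 30 labels/s: (0 × 3600 + 1 × 60 + 42) × 30 + 26 = 3086.
Minute boundaries passed: 1; those not divisible by 10: 1 − 0 = 1; dropped labels = 2 × 1 = 2.
Actual frame index = 3086 − 2 = 3084.

3084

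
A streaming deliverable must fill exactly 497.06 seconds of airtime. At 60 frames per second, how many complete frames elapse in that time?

Frames = 497.06 × 60 = 149118/5 ≈ 29823.6000.
Complete frames: 29823.

29823 frames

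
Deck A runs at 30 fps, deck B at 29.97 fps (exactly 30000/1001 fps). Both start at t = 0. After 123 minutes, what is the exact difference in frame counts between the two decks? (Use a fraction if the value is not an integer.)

221400/1001 frames

123 min = 7380 s.
A emits 30 × 7380 = 221400 frames; B emits 30000/1001 × 7380 = 221400000/1001.
Difference = 221400/1001 frames (≈ 221.1788); B is behind A.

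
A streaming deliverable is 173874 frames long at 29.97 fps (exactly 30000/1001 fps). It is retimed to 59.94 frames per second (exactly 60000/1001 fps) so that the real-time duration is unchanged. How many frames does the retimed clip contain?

Target frames = source frames × (target rate / source rate) = 173874 × (60000/1001)/(30000/1001) = 173874 × 2 = 347748.

347748 frames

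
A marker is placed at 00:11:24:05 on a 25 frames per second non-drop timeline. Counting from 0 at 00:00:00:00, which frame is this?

Total seconds to the label: (0 × 3600 + 11 × 60 + 24) = 684.
Frame index = 684 × 25 + 5 = 17105.

17105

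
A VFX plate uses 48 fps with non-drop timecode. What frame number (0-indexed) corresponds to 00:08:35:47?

Total seconds to the label: (0 × 3600 + 8 × 60 + 35) = 515.
Frame index = 515 × 48 + 47 = 24767.

frame 24767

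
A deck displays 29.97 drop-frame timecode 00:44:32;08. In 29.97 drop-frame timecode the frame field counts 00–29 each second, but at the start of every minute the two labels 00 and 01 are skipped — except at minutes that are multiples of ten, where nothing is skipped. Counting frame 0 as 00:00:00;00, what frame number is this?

80088

As if non-drop at 30 labels/s: (0 × 3600 + 44 × 60 + 32) × 30 + 8 = 80168.
Minute boundaries passed: 44; those not divisible by 10: 44 − 4 = 40; dropped labels = 2 × 40 = 80.
Actual frame index = 80168 − 80 = 80088.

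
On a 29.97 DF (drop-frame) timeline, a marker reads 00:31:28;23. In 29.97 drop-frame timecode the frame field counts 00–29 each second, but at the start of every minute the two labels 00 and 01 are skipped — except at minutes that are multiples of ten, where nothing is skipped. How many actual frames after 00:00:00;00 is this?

56607

As if non-drop at 30 labels/s: (0 × 3600 + 31 × 60 + 28) × 30 + 23 = 56663.
Minute boundaries passed: 31; those not divisible by 10: 31 − 3 = 28; dropped labels = 2 × 28 = 56.
Actual frame index = 56663 − 56 = 56607.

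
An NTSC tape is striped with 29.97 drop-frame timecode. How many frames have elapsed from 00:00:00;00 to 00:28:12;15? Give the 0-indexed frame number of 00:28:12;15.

Complete 10-minute blocks: 2, each 17982 frames → 35964.
Remaining 8 whole minutes in the current block: 1800 + 7 × 1798 = 14386 frames.
Within the current minute: 12 × 30 + 15 − 2 = 373 (labels ;00/;01 skipped at this minute). Total = 35964 + 14386 + 373 = 50723.

50723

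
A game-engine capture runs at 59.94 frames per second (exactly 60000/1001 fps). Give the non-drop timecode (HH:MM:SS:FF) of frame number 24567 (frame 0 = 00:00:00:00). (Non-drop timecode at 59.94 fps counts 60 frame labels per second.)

24567 ÷ 60 = 409 full seconds, remainder 27 frames.
409 s = 0 h 6 min 49 s.
Timecode: 00:06:49:27.

00:06:49:27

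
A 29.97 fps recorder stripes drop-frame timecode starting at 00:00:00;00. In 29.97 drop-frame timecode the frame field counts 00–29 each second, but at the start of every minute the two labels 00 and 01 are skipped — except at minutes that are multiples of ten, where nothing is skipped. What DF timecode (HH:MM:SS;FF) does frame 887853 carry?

Ten DF minutes hold 17982 frames, so frame 887853 lies in block 49 (frames 881118–899099) with 6735 frames into that block.
The block's first minute is 1800 frames and the rest 1798 each; 6735 frames reaches minute 3, so 49 × 18 + 3 × 2 = 888 labels have been skipped so far.
Adding those back, label number 887853 + 888 = 888741 at 30 labels/s is 29624 s + 21 f = 8 h 13 min 44 s frame 21, i.e. 08:13:44;21.

08:13:44;21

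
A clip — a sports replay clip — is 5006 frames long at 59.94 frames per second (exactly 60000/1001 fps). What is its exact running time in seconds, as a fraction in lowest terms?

Running time = 5006 ÷ (60000/1001) = 5006 × 1001/60000 = 2505503/30000 s.

2505503/30000 seconds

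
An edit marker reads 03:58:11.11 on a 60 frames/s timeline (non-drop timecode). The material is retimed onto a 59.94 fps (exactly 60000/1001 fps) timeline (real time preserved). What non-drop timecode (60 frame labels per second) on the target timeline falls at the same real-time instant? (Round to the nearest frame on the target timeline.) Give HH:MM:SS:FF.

Source frame index: (3×3600 + 58×60 + 11) × 60 + 11 = 857471.
Real time: 857471 / (60) = 857471/60 s.
Target frame: (857471/60) × (60000/1001) = 857471000/1001 ≈ 856614.386 → 856614.
At 60 labels/s: frame 856614 → 03:57:56:54.

03:57:56:54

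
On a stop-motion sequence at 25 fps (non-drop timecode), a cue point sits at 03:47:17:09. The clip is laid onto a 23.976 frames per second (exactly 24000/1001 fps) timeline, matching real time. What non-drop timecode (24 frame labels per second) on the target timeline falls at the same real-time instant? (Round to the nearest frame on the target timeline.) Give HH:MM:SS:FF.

03:47:03:18

Source frame index: (3×3600 + 47×60 + 17) × 25 + 9 = 340934.
Real time: 340934 / (25) = 340934/25 s.
Target frame: (340934/25) × (24000/1001) = 29754240/91 ≈ 326969.670 → 326970.
At 24 labels/s: frame 326970 → 03:47:03:18.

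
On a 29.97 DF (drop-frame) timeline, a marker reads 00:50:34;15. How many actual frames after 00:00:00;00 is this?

As if non-drop at 30 labels/s: (0 × 3600 + 50 × 60 + 34) × 30 + 15 = 91035.
Minute boundaries passed: 50; those not divisible by 10: 50 − 5 = 45; dropped labels = 2 × 45 = 90.
Actual frame index = 91035 − 90 = 90945.

90945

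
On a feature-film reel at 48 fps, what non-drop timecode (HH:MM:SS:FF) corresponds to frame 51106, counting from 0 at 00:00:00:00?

00:17:44:34

51106 ÷ 48 = 1064 full seconds, remainder 34 frames.
1064 s = 0 h 17 min 44 s.
Timecode: 00:17:44:34.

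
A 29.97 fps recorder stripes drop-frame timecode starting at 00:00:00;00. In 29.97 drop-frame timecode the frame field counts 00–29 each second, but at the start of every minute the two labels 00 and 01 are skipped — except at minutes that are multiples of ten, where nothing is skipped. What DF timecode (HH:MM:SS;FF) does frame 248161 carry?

Each 10-minute DF block holds 10 × 60 × 30 − 9 × 2 = 17982 frames. 248161 ÷ 17982 → 13 full blocks, remainder 14395.
Within the partial block the first minute is 1800 frames and each further minute 1798, so 8 further minute boundaries passed. Total skipped labels = 18 × 13 + 2 × 8 = 250.
Non-drop label index = 248161 + 250 = 248411; at 30 labels/s that is 02:18:00:11, i.e. DF 02:18:00;11.

02:18:00;11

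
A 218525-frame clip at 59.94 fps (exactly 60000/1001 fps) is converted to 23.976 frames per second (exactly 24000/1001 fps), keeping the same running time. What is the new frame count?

87410 frames

Target frames = source frames × (target rate / source rate) = 218525 × (24000/1001)/(60000/1001) = 218525 × 2/5 = 87410.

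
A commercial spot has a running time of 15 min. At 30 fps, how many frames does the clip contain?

27000 frames

15 min = 900 s.
Frames = 900 × 30 = 27000.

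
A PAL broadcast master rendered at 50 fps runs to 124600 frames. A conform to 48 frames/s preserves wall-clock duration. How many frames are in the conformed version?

119616 frames

Target frames = source frames × (target rate / source rate) = 124600 × (48)/(50) = 124600 × 24/25 = 119616.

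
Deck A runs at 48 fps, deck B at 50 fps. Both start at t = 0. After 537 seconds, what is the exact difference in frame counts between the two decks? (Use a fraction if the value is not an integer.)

A emits 48 × 537 = 25776 frames; B emits 50 × 537 = 26850.
Difference = 1074 frames; B is ahead of A.

1074 frames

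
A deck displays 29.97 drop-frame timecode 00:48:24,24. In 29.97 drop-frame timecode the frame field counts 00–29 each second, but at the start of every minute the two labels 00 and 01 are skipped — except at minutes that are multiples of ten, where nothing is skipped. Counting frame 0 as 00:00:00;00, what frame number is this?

Complete 10-minute blocks: 4, each 17982 frames → 71928.
Remaining 8 whole minutes in the current block: 1800 + 7 × 1798 = 14386 frames.
Within the current minute: 24 × 30 + 24 − 2 = 742 (labels ;00/;01 skipped at this minute). Total = 71928 + 14386 + 742 = 87056.

87056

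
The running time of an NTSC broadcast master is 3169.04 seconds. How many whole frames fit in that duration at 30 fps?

Frames = 3169.04 × 30 = 475356/5 ≈ 95071.2000.
Complete frames: 95071.

95071 frames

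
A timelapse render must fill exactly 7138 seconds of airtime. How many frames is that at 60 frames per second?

Frames = 7138 × 60 = 428280.

428280 frames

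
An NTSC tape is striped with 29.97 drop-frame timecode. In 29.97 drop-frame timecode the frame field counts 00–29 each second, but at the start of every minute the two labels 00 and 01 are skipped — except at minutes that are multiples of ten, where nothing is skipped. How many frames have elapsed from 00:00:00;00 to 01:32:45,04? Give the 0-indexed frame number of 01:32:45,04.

166788

Complete 10-minute blocks: 9, each 17982 frames → 161838.
Remaining 2 whole minutes in the current block: 1800 + 1 × 1798 = 3598 frames.
Within the current minute: 45 × 30 + 4 − 2 = 1352 (labels ;00/;01 skipped at this minute). Total = 161838 + 3598 + 1352 = 166788.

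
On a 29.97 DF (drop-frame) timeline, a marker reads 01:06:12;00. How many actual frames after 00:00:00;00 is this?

Complete 10-minute blocks: 6, each 17982 frames → 107892.
Remaining 6 whole minutes in the current block: 1800 + 5 × 1798 = 10790 frames.
Within the current minute: 12 × 30 + 0 − 2 = 358 (labels ;00/;01 skipped at this minute). Total = 107892 + 10790 + 358 = 119040.

119040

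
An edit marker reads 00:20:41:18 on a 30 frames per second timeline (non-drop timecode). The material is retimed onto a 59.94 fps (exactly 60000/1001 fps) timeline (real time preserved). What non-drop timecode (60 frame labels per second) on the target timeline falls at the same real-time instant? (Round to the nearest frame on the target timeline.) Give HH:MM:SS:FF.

00:20:40:22

Source frame index: (0×3600 + 20×60 + 41) × 30 + 18 = 37248.
Real time: 37248 / (30) = 6208/5 s.
Target frame: (6208/5) × (60000/1001) = 74496000/1001 ≈ 74421.578 → 74422.
At 60 labels/s: frame 74422 → 00:20:40:22.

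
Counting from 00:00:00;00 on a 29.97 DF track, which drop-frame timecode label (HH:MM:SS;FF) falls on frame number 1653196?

15:19:21;22

Each 10-minute DF block holds 10 × 60 × 30 − 9 × 2 = 17982 frames. 1653196 ÷ 17982 → 91 full blocks, remainder 16834.
Within the partial block the first minute is 1800 frames and each further minute 1798, so 9 further minute boundaries passed. Total skipped labels = 18 × 91 + 2 × 9 = 1656.
Non-drop label index = 1653196 + 1656 = 1654852; at 30 labels/s that is 15:19:21:22, i.e. DF 15:19:21;22.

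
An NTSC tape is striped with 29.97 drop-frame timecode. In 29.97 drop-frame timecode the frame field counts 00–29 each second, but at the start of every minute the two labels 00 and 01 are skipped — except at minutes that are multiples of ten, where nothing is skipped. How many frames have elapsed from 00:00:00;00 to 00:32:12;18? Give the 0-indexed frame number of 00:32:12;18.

As if non-drop at 30 labels/s: (0 × 3600 + 32 × 60 + 12) × 30 + 18 = 57978.
Minute boundaries passed: 32; those not divisible by 10: 32 − 3 = 29; dropped labels = 2 × 29 = 58.
Actual frame index = 57978 − 58 = 57920.

57920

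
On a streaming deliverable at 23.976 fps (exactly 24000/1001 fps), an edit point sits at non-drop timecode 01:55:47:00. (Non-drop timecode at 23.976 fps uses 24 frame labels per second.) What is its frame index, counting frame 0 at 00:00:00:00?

Total seconds to the label: (1 × 3600 + 55 × 60 + 47) = 6947.
Frame index = 6947 × 24 + 0 = 166728.

166728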